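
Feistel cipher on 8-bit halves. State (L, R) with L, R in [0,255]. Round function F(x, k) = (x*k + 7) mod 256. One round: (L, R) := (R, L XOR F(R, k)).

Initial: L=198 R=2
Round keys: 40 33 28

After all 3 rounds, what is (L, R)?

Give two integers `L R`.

Round 1 (k=40): L=2 R=145
Round 2 (k=33): L=145 R=186
Round 3 (k=28): L=186 R=206

Answer: 186 206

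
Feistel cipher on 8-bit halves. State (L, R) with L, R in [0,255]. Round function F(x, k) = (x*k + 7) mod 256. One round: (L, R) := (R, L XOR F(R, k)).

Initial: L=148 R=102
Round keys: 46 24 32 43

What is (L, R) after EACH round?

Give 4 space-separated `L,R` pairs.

Round 1 (k=46): L=102 R=207
Round 2 (k=24): L=207 R=9
Round 3 (k=32): L=9 R=232
Round 4 (k=43): L=232 R=246

Answer: 102,207 207,9 9,232 232,246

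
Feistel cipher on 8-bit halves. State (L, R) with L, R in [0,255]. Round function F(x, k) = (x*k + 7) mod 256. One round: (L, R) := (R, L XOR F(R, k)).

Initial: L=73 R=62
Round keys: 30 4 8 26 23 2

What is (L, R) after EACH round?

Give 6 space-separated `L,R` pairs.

Answer: 62,2 2,49 49,141 141,104 104,210 210,195

Derivation:
Round 1 (k=30): L=62 R=2
Round 2 (k=4): L=2 R=49
Round 3 (k=8): L=49 R=141
Round 4 (k=26): L=141 R=104
Round 5 (k=23): L=104 R=210
Round 6 (k=2): L=210 R=195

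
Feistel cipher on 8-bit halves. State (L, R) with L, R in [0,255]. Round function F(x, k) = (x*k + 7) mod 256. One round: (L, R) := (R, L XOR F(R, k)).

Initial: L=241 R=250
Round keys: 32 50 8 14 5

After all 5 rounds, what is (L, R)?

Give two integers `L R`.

Round 1 (k=32): L=250 R=182
Round 2 (k=50): L=182 R=105
Round 3 (k=8): L=105 R=249
Round 4 (k=14): L=249 R=204
Round 5 (k=5): L=204 R=250

Answer: 204 250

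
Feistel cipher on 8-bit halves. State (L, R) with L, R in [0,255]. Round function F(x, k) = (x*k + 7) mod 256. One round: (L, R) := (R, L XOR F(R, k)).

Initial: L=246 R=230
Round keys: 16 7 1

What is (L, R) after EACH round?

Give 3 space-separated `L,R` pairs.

Answer: 230,145 145,24 24,142

Derivation:
Round 1 (k=16): L=230 R=145
Round 2 (k=7): L=145 R=24
Round 3 (k=1): L=24 R=142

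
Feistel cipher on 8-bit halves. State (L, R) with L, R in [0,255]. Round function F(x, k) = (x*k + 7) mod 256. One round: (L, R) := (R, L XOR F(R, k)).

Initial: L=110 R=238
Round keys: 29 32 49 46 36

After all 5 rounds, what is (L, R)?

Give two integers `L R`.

Round 1 (k=29): L=238 R=147
Round 2 (k=32): L=147 R=137
Round 3 (k=49): L=137 R=211
Round 4 (k=46): L=211 R=120
Round 5 (k=36): L=120 R=52

Answer: 120 52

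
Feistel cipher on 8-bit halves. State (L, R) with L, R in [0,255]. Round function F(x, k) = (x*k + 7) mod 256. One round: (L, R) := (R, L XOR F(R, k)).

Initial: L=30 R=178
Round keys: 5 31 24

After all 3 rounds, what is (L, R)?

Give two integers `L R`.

Answer: 250 232

Derivation:
Round 1 (k=5): L=178 R=159
Round 2 (k=31): L=159 R=250
Round 3 (k=24): L=250 R=232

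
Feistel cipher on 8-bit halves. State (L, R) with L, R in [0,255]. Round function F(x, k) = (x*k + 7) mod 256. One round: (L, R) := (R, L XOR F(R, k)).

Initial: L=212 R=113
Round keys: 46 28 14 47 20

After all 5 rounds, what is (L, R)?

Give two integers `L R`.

Round 1 (k=46): L=113 R=129
Round 2 (k=28): L=129 R=82
Round 3 (k=14): L=82 R=2
Round 4 (k=47): L=2 R=55
Round 5 (k=20): L=55 R=81

Answer: 55 81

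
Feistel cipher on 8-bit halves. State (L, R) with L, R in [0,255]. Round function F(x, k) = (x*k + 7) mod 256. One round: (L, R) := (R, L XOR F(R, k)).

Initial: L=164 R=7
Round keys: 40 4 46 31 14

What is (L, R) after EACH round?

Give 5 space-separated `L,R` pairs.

Answer: 7,187 187,244 244,100 100,215 215,173

Derivation:
Round 1 (k=40): L=7 R=187
Round 2 (k=4): L=187 R=244
Round 3 (k=46): L=244 R=100
Round 4 (k=31): L=100 R=215
Round 5 (k=14): L=215 R=173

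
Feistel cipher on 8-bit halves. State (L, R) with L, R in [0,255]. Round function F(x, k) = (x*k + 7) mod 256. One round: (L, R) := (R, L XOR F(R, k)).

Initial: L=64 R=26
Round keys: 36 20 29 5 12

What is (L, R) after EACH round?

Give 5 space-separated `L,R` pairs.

Round 1 (k=36): L=26 R=239
Round 2 (k=20): L=239 R=169
Round 3 (k=29): L=169 R=195
Round 4 (k=5): L=195 R=127
Round 5 (k=12): L=127 R=56

Answer: 26,239 239,169 169,195 195,127 127,56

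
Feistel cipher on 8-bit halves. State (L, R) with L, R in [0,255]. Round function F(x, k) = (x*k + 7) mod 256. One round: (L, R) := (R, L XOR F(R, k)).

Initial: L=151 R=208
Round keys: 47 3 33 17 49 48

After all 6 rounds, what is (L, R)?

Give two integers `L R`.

Round 1 (k=47): L=208 R=160
Round 2 (k=3): L=160 R=55
Round 3 (k=33): L=55 R=190
Round 4 (k=17): L=190 R=146
Round 5 (k=49): L=146 R=71
Round 6 (k=48): L=71 R=197

Answer: 71 197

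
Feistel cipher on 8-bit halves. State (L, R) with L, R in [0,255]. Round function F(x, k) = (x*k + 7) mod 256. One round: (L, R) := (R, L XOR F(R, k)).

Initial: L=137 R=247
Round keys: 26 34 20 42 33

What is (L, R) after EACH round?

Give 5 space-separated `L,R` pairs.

Answer: 247,148 148,88 88,115 115,189 189,23

Derivation:
Round 1 (k=26): L=247 R=148
Round 2 (k=34): L=148 R=88
Round 3 (k=20): L=88 R=115
Round 4 (k=42): L=115 R=189
Round 5 (k=33): L=189 R=23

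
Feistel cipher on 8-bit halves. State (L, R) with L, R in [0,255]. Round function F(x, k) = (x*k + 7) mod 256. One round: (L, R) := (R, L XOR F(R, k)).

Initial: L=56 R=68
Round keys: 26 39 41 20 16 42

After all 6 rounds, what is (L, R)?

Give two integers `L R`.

Round 1 (k=26): L=68 R=215
Round 2 (k=39): L=215 R=140
Round 3 (k=41): L=140 R=164
Round 4 (k=20): L=164 R=91
Round 5 (k=16): L=91 R=19
Round 6 (k=42): L=19 R=126

Answer: 19 126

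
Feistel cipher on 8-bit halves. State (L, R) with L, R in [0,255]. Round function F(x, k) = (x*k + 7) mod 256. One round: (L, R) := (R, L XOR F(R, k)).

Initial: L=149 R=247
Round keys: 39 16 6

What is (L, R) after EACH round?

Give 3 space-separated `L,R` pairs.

Answer: 247,61 61,32 32,250

Derivation:
Round 1 (k=39): L=247 R=61
Round 2 (k=16): L=61 R=32
Round 3 (k=6): L=32 R=250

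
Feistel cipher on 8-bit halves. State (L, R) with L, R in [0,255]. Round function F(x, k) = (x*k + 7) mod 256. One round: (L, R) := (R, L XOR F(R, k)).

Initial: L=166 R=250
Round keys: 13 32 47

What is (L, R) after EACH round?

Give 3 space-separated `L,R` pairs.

Round 1 (k=13): L=250 R=31
Round 2 (k=32): L=31 R=29
Round 3 (k=47): L=29 R=69

Answer: 250,31 31,29 29,69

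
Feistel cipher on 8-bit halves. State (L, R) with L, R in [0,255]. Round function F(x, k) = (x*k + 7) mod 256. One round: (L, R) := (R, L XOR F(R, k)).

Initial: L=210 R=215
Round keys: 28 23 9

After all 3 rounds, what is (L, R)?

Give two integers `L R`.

Answer: 209 57

Derivation:
Round 1 (k=28): L=215 R=89
Round 2 (k=23): L=89 R=209
Round 3 (k=9): L=209 R=57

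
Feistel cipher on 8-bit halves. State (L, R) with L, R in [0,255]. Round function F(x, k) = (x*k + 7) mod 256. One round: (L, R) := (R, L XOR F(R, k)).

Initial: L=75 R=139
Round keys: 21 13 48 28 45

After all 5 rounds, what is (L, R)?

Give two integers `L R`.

Answer: 28 65

Derivation:
Round 1 (k=21): L=139 R=37
Round 2 (k=13): L=37 R=99
Round 3 (k=48): L=99 R=178
Round 4 (k=28): L=178 R=28
Round 5 (k=45): L=28 R=65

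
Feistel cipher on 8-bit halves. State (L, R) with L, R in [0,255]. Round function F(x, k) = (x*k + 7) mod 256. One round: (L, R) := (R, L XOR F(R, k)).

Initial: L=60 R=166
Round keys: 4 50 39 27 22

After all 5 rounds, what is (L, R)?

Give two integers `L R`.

Answer: 159 214

Derivation:
Round 1 (k=4): L=166 R=163
Round 2 (k=50): L=163 R=123
Round 3 (k=39): L=123 R=103
Round 4 (k=27): L=103 R=159
Round 5 (k=22): L=159 R=214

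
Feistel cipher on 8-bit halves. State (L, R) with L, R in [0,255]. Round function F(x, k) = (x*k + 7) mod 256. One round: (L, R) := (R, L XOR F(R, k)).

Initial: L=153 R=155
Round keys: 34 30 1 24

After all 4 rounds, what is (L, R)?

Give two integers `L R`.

Round 1 (k=34): L=155 R=4
Round 2 (k=30): L=4 R=228
Round 3 (k=1): L=228 R=239
Round 4 (k=24): L=239 R=139

Answer: 239 139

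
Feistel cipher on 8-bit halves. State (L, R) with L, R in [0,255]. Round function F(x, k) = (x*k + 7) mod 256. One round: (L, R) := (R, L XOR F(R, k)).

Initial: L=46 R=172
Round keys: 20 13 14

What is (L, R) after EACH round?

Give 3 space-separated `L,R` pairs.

Answer: 172,89 89,32 32,158

Derivation:
Round 1 (k=20): L=172 R=89
Round 2 (k=13): L=89 R=32
Round 3 (k=14): L=32 R=158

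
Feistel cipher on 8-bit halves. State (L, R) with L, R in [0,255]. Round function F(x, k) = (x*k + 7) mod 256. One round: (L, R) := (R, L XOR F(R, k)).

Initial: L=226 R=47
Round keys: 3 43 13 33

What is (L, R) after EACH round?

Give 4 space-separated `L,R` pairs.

Round 1 (k=3): L=47 R=118
Round 2 (k=43): L=118 R=246
Round 3 (k=13): L=246 R=243
Round 4 (k=33): L=243 R=172

Answer: 47,118 118,246 246,243 243,172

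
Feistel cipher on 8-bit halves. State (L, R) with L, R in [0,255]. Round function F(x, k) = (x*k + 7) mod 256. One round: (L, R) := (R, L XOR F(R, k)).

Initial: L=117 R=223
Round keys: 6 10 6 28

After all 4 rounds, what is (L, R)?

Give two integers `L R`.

Answer: 211 203

Derivation:
Round 1 (k=6): L=223 R=52
Round 2 (k=10): L=52 R=208
Round 3 (k=6): L=208 R=211
Round 4 (k=28): L=211 R=203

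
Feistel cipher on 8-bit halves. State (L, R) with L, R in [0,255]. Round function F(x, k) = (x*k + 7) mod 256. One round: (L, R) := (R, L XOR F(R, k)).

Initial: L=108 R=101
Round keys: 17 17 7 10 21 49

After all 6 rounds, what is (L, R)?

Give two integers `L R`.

Answer: 59 249

Derivation:
Round 1 (k=17): L=101 R=208
Round 2 (k=17): L=208 R=178
Round 3 (k=7): L=178 R=53
Round 4 (k=10): L=53 R=171
Round 5 (k=21): L=171 R=59
Round 6 (k=49): L=59 R=249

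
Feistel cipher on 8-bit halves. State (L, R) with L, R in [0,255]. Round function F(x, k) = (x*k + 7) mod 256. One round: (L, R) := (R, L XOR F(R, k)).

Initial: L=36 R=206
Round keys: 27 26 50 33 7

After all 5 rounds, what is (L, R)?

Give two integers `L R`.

Round 1 (k=27): L=206 R=229
Round 2 (k=26): L=229 R=135
Round 3 (k=50): L=135 R=128
Round 4 (k=33): L=128 R=0
Round 5 (k=7): L=0 R=135

Answer: 0 135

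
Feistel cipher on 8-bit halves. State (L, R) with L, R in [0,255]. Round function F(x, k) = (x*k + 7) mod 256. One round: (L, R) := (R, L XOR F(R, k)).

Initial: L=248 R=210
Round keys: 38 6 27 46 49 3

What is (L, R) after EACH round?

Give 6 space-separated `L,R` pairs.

Answer: 210,203 203,27 27,43 43,218 218,234 234,31

Derivation:
Round 1 (k=38): L=210 R=203
Round 2 (k=6): L=203 R=27
Round 3 (k=27): L=27 R=43
Round 4 (k=46): L=43 R=218
Round 5 (k=49): L=218 R=234
Round 6 (k=3): L=234 R=31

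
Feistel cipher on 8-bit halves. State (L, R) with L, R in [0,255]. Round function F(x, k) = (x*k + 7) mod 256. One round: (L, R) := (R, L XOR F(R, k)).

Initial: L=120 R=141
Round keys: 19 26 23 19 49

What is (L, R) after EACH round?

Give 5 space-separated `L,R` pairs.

Round 1 (k=19): L=141 R=6
Round 2 (k=26): L=6 R=46
Round 3 (k=23): L=46 R=47
Round 4 (k=19): L=47 R=170
Round 5 (k=49): L=170 R=190

Answer: 141,6 6,46 46,47 47,170 170,190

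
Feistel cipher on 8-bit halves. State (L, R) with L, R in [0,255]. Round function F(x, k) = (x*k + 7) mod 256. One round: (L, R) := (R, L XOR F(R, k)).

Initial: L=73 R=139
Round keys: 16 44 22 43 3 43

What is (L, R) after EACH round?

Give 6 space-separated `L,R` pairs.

Answer: 139,254 254,36 36,225 225,246 246,8 8,169

Derivation:
Round 1 (k=16): L=139 R=254
Round 2 (k=44): L=254 R=36
Round 3 (k=22): L=36 R=225
Round 4 (k=43): L=225 R=246
Round 5 (k=3): L=246 R=8
Round 6 (k=43): L=8 R=169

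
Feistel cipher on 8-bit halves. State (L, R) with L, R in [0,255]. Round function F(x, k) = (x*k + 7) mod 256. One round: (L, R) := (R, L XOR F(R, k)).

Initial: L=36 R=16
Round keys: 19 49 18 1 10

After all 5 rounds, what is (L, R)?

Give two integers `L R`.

Answer: 181 17

Derivation:
Round 1 (k=19): L=16 R=19
Round 2 (k=49): L=19 R=186
Round 3 (k=18): L=186 R=8
Round 4 (k=1): L=8 R=181
Round 5 (k=10): L=181 R=17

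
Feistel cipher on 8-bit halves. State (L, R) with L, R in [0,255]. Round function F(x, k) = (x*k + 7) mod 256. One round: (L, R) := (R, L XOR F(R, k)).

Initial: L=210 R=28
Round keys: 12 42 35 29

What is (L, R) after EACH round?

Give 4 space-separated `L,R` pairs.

Answer: 28,133 133,197 197,115 115,203

Derivation:
Round 1 (k=12): L=28 R=133
Round 2 (k=42): L=133 R=197
Round 3 (k=35): L=197 R=115
Round 4 (k=29): L=115 R=203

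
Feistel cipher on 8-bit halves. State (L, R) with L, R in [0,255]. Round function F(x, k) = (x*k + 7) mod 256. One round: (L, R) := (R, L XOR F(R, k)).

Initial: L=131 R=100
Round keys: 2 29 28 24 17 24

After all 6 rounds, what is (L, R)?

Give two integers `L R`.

Round 1 (k=2): L=100 R=76
Round 2 (k=29): L=76 R=199
Round 3 (k=28): L=199 R=135
Round 4 (k=24): L=135 R=104
Round 5 (k=17): L=104 R=104
Round 6 (k=24): L=104 R=175

Answer: 104 175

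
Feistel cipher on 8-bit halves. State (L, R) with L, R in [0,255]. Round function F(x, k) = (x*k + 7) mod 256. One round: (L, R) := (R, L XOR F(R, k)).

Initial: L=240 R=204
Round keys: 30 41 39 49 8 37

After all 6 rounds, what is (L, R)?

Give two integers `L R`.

Answer: 37 243

Derivation:
Round 1 (k=30): L=204 R=31
Round 2 (k=41): L=31 R=50
Round 3 (k=39): L=50 R=186
Round 4 (k=49): L=186 R=147
Round 5 (k=8): L=147 R=37
Round 6 (k=37): L=37 R=243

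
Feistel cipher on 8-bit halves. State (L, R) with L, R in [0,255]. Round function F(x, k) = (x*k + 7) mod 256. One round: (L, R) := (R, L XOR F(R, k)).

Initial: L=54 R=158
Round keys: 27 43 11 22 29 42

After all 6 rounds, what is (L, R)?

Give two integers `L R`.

Round 1 (k=27): L=158 R=135
Round 2 (k=43): L=135 R=42
Round 3 (k=11): L=42 R=82
Round 4 (k=22): L=82 R=57
Round 5 (k=29): L=57 R=46
Round 6 (k=42): L=46 R=170

Answer: 46 170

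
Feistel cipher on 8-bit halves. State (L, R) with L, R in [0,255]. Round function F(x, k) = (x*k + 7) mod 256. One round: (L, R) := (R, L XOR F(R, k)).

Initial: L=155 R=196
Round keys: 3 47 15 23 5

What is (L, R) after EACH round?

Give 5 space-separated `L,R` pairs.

Answer: 196,200 200,123 123,244 244,136 136,91

Derivation:
Round 1 (k=3): L=196 R=200
Round 2 (k=47): L=200 R=123
Round 3 (k=15): L=123 R=244
Round 4 (k=23): L=244 R=136
Round 5 (k=5): L=136 R=91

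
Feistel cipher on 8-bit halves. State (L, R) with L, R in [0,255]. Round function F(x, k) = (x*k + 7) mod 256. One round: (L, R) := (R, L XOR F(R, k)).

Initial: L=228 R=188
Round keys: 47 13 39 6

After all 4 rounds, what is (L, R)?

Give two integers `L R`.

Round 1 (k=47): L=188 R=111
Round 2 (k=13): L=111 R=22
Round 3 (k=39): L=22 R=14
Round 4 (k=6): L=14 R=77

Answer: 14 77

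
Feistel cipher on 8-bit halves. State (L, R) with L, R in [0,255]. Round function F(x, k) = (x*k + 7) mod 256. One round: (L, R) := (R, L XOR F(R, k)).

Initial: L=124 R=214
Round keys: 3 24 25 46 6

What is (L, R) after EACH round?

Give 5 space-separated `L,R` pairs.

Answer: 214,245 245,41 41,253 253,84 84,2

Derivation:
Round 1 (k=3): L=214 R=245
Round 2 (k=24): L=245 R=41
Round 3 (k=25): L=41 R=253
Round 4 (k=46): L=253 R=84
Round 5 (k=6): L=84 R=2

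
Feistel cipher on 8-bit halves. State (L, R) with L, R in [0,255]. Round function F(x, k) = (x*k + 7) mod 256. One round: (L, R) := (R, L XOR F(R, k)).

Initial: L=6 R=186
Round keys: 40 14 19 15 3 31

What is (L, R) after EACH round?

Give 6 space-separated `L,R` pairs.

Round 1 (k=40): L=186 R=17
Round 2 (k=14): L=17 R=79
Round 3 (k=19): L=79 R=245
Round 4 (k=15): L=245 R=45
Round 5 (k=3): L=45 R=123
Round 6 (k=31): L=123 R=193

Answer: 186,17 17,79 79,245 245,45 45,123 123,193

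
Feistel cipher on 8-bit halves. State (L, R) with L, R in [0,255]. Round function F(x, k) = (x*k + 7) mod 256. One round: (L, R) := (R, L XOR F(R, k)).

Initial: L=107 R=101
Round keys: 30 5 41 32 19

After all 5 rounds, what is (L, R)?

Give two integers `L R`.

Answer: 215 61

Derivation:
Round 1 (k=30): L=101 R=182
Round 2 (k=5): L=182 R=240
Round 3 (k=41): L=240 R=193
Round 4 (k=32): L=193 R=215
Round 5 (k=19): L=215 R=61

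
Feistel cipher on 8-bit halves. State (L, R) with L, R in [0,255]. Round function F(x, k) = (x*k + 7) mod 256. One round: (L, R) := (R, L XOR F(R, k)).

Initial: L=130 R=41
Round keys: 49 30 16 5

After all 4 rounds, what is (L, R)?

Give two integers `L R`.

Answer: 197 74

Derivation:
Round 1 (k=49): L=41 R=98
Round 2 (k=30): L=98 R=170
Round 3 (k=16): L=170 R=197
Round 4 (k=5): L=197 R=74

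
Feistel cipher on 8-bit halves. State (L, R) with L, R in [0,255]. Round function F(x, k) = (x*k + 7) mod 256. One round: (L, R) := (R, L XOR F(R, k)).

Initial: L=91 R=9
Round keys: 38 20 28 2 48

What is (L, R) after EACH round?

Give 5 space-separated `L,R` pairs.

Round 1 (k=38): L=9 R=6
Round 2 (k=20): L=6 R=118
Round 3 (k=28): L=118 R=233
Round 4 (k=2): L=233 R=175
Round 5 (k=48): L=175 R=62

Answer: 9,6 6,118 118,233 233,175 175,62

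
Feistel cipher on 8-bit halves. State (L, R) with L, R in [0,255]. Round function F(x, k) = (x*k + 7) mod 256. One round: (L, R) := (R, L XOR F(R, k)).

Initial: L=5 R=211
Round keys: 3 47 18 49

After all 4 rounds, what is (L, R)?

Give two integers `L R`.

Answer: 220 130

Derivation:
Round 1 (k=3): L=211 R=133
Round 2 (k=47): L=133 R=161
Round 3 (k=18): L=161 R=220
Round 4 (k=49): L=220 R=130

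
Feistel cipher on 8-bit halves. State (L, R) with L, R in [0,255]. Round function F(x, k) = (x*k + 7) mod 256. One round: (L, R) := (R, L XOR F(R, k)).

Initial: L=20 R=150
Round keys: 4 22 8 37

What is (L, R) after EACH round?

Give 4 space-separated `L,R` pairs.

Round 1 (k=4): L=150 R=75
Round 2 (k=22): L=75 R=239
Round 3 (k=8): L=239 R=52
Round 4 (k=37): L=52 R=100

Answer: 150,75 75,239 239,52 52,100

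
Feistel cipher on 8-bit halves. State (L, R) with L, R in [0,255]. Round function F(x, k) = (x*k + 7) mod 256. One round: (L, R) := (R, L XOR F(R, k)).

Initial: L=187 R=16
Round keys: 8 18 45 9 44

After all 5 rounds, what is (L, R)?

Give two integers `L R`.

Round 1 (k=8): L=16 R=60
Round 2 (k=18): L=60 R=47
Round 3 (k=45): L=47 R=118
Round 4 (k=9): L=118 R=2
Round 5 (k=44): L=2 R=41

Answer: 2 41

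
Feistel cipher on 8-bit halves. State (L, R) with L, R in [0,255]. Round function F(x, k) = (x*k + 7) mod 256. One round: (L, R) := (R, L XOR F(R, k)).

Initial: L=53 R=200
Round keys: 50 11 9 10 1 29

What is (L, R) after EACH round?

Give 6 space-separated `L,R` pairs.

Answer: 200,34 34,181 181,70 70,118 118,59 59,192

Derivation:
Round 1 (k=50): L=200 R=34
Round 2 (k=11): L=34 R=181
Round 3 (k=9): L=181 R=70
Round 4 (k=10): L=70 R=118
Round 5 (k=1): L=118 R=59
Round 6 (k=29): L=59 R=192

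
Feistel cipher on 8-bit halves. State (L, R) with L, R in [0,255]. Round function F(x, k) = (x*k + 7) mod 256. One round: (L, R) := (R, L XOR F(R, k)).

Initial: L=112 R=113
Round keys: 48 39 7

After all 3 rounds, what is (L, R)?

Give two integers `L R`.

Answer: 169 225

Derivation:
Round 1 (k=48): L=113 R=71
Round 2 (k=39): L=71 R=169
Round 3 (k=7): L=169 R=225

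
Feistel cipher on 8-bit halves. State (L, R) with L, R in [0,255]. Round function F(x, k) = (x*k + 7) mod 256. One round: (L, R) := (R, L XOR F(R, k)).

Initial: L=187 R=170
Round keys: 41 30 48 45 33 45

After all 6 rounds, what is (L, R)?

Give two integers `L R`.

Round 1 (k=41): L=170 R=250
Round 2 (k=30): L=250 R=249
Round 3 (k=48): L=249 R=77
Round 4 (k=45): L=77 R=105
Round 5 (k=33): L=105 R=221
Round 6 (k=45): L=221 R=137

Answer: 221 137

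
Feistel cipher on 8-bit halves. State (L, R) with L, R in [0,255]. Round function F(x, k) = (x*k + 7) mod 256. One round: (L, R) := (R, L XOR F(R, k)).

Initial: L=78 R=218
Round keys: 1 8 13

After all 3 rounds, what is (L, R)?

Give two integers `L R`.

Round 1 (k=1): L=218 R=175
Round 2 (k=8): L=175 R=165
Round 3 (k=13): L=165 R=199

Answer: 165 199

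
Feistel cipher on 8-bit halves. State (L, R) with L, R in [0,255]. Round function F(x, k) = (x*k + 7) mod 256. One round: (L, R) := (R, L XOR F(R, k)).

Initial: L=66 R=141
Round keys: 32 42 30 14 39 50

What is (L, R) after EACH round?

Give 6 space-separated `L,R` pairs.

Answer: 141,229 229,20 20,186 186,39 39,66 66,204

Derivation:
Round 1 (k=32): L=141 R=229
Round 2 (k=42): L=229 R=20
Round 3 (k=30): L=20 R=186
Round 4 (k=14): L=186 R=39
Round 5 (k=39): L=39 R=66
Round 6 (k=50): L=66 R=204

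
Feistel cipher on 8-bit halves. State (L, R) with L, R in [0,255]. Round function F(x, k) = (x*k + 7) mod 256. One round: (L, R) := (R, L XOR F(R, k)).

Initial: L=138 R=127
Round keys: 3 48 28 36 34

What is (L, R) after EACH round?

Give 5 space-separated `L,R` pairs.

Round 1 (k=3): L=127 R=14
Round 2 (k=48): L=14 R=216
Round 3 (k=28): L=216 R=169
Round 4 (k=36): L=169 R=19
Round 5 (k=34): L=19 R=36

Answer: 127,14 14,216 216,169 169,19 19,36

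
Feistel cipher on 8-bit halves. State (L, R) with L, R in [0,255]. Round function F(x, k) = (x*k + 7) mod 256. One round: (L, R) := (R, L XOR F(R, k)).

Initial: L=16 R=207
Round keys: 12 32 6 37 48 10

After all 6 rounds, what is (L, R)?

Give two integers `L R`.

Answer: 75 14

Derivation:
Round 1 (k=12): L=207 R=171
Round 2 (k=32): L=171 R=168
Round 3 (k=6): L=168 R=92
Round 4 (k=37): L=92 R=251
Round 5 (k=48): L=251 R=75
Round 6 (k=10): L=75 R=14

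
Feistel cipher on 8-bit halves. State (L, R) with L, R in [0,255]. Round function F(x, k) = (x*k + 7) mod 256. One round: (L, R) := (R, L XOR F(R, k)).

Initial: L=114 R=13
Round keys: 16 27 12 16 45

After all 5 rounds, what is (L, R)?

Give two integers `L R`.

Round 1 (k=16): L=13 R=165
Round 2 (k=27): L=165 R=99
Round 3 (k=12): L=99 R=14
Round 4 (k=16): L=14 R=132
Round 5 (k=45): L=132 R=53

Answer: 132 53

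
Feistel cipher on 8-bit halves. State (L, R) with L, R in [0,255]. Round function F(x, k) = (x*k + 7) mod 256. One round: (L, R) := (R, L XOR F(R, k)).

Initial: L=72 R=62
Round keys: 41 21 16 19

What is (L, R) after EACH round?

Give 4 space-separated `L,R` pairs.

Round 1 (k=41): L=62 R=189
Round 2 (k=21): L=189 R=182
Round 3 (k=16): L=182 R=218
Round 4 (k=19): L=218 R=131

Answer: 62,189 189,182 182,218 218,131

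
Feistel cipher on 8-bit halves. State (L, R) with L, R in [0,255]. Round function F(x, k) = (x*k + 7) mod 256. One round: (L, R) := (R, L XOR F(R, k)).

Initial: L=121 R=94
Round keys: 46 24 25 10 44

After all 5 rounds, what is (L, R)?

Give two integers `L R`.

Answer: 98 133

Derivation:
Round 1 (k=46): L=94 R=146
Round 2 (k=24): L=146 R=233
Round 3 (k=25): L=233 R=90
Round 4 (k=10): L=90 R=98
Round 5 (k=44): L=98 R=133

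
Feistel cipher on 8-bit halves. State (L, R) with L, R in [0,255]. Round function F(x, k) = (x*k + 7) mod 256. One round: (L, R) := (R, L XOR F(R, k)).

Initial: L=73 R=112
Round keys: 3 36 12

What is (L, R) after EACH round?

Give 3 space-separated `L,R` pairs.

Answer: 112,30 30,79 79,165

Derivation:
Round 1 (k=3): L=112 R=30
Round 2 (k=36): L=30 R=79
Round 3 (k=12): L=79 R=165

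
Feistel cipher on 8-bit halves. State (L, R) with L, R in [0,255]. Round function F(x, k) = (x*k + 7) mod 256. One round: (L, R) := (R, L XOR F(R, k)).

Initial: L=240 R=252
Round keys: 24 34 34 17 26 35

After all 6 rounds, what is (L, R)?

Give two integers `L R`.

Round 1 (k=24): L=252 R=87
Round 2 (k=34): L=87 R=105
Round 3 (k=34): L=105 R=174
Round 4 (k=17): L=174 R=252
Round 5 (k=26): L=252 R=49
Round 6 (k=35): L=49 R=70

Answer: 49 70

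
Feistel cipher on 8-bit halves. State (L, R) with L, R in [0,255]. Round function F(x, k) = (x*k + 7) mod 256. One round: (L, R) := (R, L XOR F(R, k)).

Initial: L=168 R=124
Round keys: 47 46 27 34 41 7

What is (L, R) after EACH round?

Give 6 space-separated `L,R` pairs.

Answer: 124,99 99,173 173,37 37,92 92,230 230,13

Derivation:
Round 1 (k=47): L=124 R=99
Round 2 (k=46): L=99 R=173
Round 3 (k=27): L=173 R=37
Round 4 (k=34): L=37 R=92
Round 5 (k=41): L=92 R=230
Round 6 (k=7): L=230 R=13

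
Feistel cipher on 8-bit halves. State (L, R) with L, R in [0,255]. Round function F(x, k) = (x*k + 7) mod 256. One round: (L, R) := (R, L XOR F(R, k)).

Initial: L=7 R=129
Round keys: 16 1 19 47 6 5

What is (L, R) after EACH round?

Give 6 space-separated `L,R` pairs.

Answer: 129,16 16,150 150,57 57,232 232,78 78,101

Derivation:
Round 1 (k=16): L=129 R=16
Round 2 (k=1): L=16 R=150
Round 3 (k=19): L=150 R=57
Round 4 (k=47): L=57 R=232
Round 5 (k=6): L=232 R=78
Round 6 (k=5): L=78 R=101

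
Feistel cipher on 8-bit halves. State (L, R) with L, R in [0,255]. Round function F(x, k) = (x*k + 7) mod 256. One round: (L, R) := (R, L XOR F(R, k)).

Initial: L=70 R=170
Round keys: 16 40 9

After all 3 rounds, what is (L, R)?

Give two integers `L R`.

Answer: 133 85

Derivation:
Round 1 (k=16): L=170 R=225
Round 2 (k=40): L=225 R=133
Round 3 (k=9): L=133 R=85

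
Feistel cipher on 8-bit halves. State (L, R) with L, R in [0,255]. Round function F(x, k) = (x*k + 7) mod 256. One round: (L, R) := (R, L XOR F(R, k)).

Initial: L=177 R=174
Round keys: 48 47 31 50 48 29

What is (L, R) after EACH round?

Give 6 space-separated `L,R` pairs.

Answer: 174,22 22,191 191,62 62,156 156,121 121,32

Derivation:
Round 1 (k=48): L=174 R=22
Round 2 (k=47): L=22 R=191
Round 3 (k=31): L=191 R=62
Round 4 (k=50): L=62 R=156
Round 5 (k=48): L=156 R=121
Round 6 (k=29): L=121 R=32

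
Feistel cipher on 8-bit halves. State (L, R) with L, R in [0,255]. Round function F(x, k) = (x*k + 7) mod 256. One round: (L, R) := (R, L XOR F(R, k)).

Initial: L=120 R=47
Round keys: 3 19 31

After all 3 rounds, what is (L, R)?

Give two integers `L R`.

Answer: 164 15

Derivation:
Round 1 (k=3): L=47 R=236
Round 2 (k=19): L=236 R=164
Round 3 (k=31): L=164 R=15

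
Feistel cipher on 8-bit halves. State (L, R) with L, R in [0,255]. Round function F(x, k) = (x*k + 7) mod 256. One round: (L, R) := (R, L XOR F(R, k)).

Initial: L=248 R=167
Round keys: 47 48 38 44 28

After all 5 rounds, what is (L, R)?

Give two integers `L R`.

Answer: 187 244

Derivation:
Round 1 (k=47): L=167 R=72
Round 2 (k=48): L=72 R=32
Round 3 (k=38): L=32 R=143
Round 4 (k=44): L=143 R=187
Round 5 (k=28): L=187 R=244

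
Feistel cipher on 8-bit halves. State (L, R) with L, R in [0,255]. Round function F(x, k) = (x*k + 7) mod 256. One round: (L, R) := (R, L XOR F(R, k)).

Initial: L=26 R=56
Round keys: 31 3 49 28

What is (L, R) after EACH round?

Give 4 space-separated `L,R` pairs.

Round 1 (k=31): L=56 R=213
Round 2 (k=3): L=213 R=190
Round 3 (k=49): L=190 R=176
Round 4 (k=28): L=176 R=249

Answer: 56,213 213,190 190,176 176,249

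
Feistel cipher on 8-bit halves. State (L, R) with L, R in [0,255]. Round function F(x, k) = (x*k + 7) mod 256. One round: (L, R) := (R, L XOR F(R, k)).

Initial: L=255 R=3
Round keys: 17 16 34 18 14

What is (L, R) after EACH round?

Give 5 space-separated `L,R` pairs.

Answer: 3,197 197,84 84,234 234,47 47,115

Derivation:
Round 1 (k=17): L=3 R=197
Round 2 (k=16): L=197 R=84
Round 3 (k=34): L=84 R=234
Round 4 (k=18): L=234 R=47
Round 5 (k=14): L=47 R=115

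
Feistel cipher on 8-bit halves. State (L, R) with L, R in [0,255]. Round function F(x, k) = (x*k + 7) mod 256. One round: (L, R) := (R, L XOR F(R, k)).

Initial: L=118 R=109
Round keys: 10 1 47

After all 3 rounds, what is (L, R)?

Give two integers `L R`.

Round 1 (k=10): L=109 R=63
Round 2 (k=1): L=63 R=43
Round 3 (k=47): L=43 R=211

Answer: 43 211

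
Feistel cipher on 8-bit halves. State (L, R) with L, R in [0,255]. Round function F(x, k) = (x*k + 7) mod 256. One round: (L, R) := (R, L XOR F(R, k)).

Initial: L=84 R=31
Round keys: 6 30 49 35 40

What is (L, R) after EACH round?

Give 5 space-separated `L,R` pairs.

Answer: 31,149 149,98 98,92 92,249 249,179

Derivation:
Round 1 (k=6): L=31 R=149
Round 2 (k=30): L=149 R=98
Round 3 (k=49): L=98 R=92
Round 4 (k=35): L=92 R=249
Round 5 (k=40): L=249 R=179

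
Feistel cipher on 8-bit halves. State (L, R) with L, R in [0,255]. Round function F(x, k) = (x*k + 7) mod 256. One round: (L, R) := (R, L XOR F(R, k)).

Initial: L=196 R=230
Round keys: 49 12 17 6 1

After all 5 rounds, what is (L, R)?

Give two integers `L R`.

Round 1 (k=49): L=230 R=201
Round 2 (k=12): L=201 R=149
Round 3 (k=17): L=149 R=37
Round 4 (k=6): L=37 R=112
Round 5 (k=1): L=112 R=82

Answer: 112 82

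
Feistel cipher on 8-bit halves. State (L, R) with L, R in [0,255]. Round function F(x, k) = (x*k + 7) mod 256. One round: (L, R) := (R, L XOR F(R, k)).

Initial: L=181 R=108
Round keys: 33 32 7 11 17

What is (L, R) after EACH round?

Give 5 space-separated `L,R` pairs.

Answer: 108,70 70,171 171,242 242,198 198,223

Derivation:
Round 1 (k=33): L=108 R=70
Round 2 (k=32): L=70 R=171
Round 3 (k=7): L=171 R=242
Round 4 (k=11): L=242 R=198
Round 5 (k=17): L=198 R=223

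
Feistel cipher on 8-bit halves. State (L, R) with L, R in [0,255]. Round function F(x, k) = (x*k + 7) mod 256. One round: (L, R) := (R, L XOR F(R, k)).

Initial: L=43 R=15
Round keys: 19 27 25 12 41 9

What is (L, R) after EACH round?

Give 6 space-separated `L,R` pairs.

Answer: 15,15 15,147 147,109 109,176 176,90 90,129

Derivation:
Round 1 (k=19): L=15 R=15
Round 2 (k=27): L=15 R=147
Round 3 (k=25): L=147 R=109
Round 4 (k=12): L=109 R=176
Round 5 (k=41): L=176 R=90
Round 6 (k=9): L=90 R=129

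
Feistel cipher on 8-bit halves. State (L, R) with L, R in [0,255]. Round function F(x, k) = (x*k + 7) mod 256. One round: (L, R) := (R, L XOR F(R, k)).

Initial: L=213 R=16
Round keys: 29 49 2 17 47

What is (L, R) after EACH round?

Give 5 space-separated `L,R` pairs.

Round 1 (k=29): L=16 R=2
Round 2 (k=49): L=2 R=121
Round 3 (k=2): L=121 R=251
Round 4 (k=17): L=251 R=203
Round 5 (k=47): L=203 R=183

Answer: 16,2 2,121 121,251 251,203 203,183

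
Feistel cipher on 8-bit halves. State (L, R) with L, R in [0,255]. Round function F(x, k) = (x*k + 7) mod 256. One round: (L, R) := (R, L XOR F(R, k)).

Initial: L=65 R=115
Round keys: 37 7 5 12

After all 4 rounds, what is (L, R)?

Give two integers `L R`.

Round 1 (k=37): L=115 R=231
Round 2 (k=7): L=231 R=43
Round 3 (k=5): L=43 R=57
Round 4 (k=12): L=57 R=152

Answer: 57 152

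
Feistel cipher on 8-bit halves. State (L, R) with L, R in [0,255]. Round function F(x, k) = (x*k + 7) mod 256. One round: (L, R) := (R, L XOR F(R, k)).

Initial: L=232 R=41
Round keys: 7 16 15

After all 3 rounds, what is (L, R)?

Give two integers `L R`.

Round 1 (k=7): L=41 R=206
Round 2 (k=16): L=206 R=206
Round 3 (k=15): L=206 R=215

Answer: 206 215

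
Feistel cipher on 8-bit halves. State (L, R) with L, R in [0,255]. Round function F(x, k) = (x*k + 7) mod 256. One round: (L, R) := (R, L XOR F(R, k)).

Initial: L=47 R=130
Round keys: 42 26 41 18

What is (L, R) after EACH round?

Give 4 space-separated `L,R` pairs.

Round 1 (k=42): L=130 R=116
Round 2 (k=26): L=116 R=77
Round 3 (k=41): L=77 R=40
Round 4 (k=18): L=40 R=154

Answer: 130,116 116,77 77,40 40,154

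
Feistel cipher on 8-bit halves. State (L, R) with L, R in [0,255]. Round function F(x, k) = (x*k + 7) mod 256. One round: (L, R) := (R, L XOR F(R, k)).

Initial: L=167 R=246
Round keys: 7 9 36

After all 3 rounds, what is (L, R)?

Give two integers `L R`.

Round 1 (k=7): L=246 R=102
Round 2 (k=9): L=102 R=107
Round 3 (k=36): L=107 R=117

Answer: 107 117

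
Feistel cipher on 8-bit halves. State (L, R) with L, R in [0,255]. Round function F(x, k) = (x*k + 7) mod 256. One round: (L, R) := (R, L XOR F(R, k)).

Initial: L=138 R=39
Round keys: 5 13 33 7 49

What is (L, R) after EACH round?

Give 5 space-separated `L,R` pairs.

Answer: 39,64 64,96 96,39 39,120 120,216

Derivation:
Round 1 (k=5): L=39 R=64
Round 2 (k=13): L=64 R=96
Round 3 (k=33): L=96 R=39
Round 4 (k=7): L=39 R=120
Round 5 (k=49): L=120 R=216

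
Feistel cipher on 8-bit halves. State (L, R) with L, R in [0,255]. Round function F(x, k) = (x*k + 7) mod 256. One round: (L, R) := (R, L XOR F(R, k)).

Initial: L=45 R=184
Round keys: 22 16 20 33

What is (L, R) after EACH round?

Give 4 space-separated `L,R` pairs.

Answer: 184,250 250,31 31,137 137,175

Derivation:
Round 1 (k=22): L=184 R=250
Round 2 (k=16): L=250 R=31
Round 3 (k=20): L=31 R=137
Round 4 (k=33): L=137 R=175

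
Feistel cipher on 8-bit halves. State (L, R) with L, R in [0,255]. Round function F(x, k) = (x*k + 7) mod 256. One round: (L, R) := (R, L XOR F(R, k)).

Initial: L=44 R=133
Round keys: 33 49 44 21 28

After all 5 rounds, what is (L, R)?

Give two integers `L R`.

Answer: 80 152

Derivation:
Round 1 (k=33): L=133 R=0
Round 2 (k=49): L=0 R=130
Round 3 (k=44): L=130 R=95
Round 4 (k=21): L=95 R=80
Round 5 (k=28): L=80 R=152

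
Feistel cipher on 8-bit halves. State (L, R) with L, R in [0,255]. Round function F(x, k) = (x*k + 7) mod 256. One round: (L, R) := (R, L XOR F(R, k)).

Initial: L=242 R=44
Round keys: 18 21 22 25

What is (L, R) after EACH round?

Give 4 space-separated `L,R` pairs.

Answer: 44,237 237,84 84,210 210,221

Derivation:
Round 1 (k=18): L=44 R=237
Round 2 (k=21): L=237 R=84
Round 3 (k=22): L=84 R=210
Round 4 (k=25): L=210 R=221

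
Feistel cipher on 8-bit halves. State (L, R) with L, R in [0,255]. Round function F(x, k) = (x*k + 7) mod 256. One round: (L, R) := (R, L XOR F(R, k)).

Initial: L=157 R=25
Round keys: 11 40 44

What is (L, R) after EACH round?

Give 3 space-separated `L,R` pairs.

Answer: 25,135 135,6 6,136

Derivation:
Round 1 (k=11): L=25 R=135
Round 2 (k=40): L=135 R=6
Round 3 (k=44): L=6 R=136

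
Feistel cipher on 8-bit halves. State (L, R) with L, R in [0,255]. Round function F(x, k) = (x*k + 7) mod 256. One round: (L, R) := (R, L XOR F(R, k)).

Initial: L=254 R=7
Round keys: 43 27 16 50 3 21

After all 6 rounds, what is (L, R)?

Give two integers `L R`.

Round 1 (k=43): L=7 R=202
Round 2 (k=27): L=202 R=82
Round 3 (k=16): L=82 R=237
Round 4 (k=50): L=237 R=3
Round 5 (k=3): L=3 R=253
Round 6 (k=21): L=253 R=203

Answer: 253 203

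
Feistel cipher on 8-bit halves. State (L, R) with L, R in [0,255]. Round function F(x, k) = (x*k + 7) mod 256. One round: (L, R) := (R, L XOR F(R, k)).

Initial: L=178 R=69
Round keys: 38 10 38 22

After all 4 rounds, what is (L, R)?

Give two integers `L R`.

Answer: 128 239

Derivation:
Round 1 (k=38): L=69 R=247
Round 2 (k=10): L=247 R=232
Round 3 (k=38): L=232 R=128
Round 4 (k=22): L=128 R=239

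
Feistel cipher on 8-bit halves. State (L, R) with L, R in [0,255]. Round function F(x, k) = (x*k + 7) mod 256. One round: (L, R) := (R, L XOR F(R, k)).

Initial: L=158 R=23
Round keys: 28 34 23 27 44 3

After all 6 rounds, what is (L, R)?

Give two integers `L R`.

Round 1 (k=28): L=23 R=21
Round 2 (k=34): L=21 R=198
Round 3 (k=23): L=198 R=196
Round 4 (k=27): L=196 R=117
Round 5 (k=44): L=117 R=231
Round 6 (k=3): L=231 R=201

Answer: 231 201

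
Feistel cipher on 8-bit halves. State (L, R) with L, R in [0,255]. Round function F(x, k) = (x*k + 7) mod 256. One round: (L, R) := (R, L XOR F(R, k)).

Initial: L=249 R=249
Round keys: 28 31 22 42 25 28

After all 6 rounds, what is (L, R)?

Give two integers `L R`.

Round 1 (k=28): L=249 R=186
Round 2 (k=31): L=186 R=116
Round 3 (k=22): L=116 R=69
Round 4 (k=42): L=69 R=45
Round 5 (k=25): L=45 R=41
Round 6 (k=28): L=41 R=174

Answer: 41 174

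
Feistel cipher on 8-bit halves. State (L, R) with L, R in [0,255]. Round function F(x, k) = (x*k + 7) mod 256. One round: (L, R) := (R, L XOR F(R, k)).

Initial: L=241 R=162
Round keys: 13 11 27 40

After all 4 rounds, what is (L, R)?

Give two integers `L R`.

Answer: 46 2

Derivation:
Round 1 (k=13): L=162 R=176
Round 2 (k=11): L=176 R=53
Round 3 (k=27): L=53 R=46
Round 4 (k=40): L=46 R=2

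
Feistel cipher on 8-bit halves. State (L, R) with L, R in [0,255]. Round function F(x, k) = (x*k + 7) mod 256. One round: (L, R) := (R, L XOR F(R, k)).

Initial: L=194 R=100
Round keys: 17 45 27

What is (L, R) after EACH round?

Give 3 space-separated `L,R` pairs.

Round 1 (k=17): L=100 R=105
Round 2 (k=45): L=105 R=24
Round 3 (k=27): L=24 R=230

Answer: 100,105 105,24 24,230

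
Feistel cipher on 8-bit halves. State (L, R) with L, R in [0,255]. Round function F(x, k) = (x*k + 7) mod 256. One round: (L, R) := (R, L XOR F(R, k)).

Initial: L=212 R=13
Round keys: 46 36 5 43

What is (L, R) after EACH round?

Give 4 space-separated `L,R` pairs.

Round 1 (k=46): L=13 R=137
Round 2 (k=36): L=137 R=70
Round 3 (k=5): L=70 R=236
Round 4 (k=43): L=236 R=237

Answer: 13,137 137,70 70,236 236,237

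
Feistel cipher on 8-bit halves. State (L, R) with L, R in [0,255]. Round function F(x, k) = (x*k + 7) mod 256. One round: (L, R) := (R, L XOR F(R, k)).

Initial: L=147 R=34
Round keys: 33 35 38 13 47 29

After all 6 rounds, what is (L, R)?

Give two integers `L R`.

Round 1 (k=33): L=34 R=250
Round 2 (k=35): L=250 R=23
Round 3 (k=38): L=23 R=139
Round 4 (k=13): L=139 R=1
Round 5 (k=47): L=1 R=189
Round 6 (k=29): L=189 R=113

Answer: 189 113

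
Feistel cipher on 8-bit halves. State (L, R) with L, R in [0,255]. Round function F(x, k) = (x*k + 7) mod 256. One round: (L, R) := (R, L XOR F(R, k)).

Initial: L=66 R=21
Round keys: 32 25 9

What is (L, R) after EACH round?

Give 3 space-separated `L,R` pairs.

Round 1 (k=32): L=21 R=229
Round 2 (k=25): L=229 R=113
Round 3 (k=9): L=113 R=229

Answer: 21,229 229,113 113,229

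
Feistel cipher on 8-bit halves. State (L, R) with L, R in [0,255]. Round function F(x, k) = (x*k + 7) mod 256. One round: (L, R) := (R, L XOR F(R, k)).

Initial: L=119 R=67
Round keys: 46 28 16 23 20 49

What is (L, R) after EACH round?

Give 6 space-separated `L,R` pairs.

Round 1 (k=46): L=67 R=102
Round 2 (k=28): L=102 R=108
Round 3 (k=16): L=108 R=161
Round 4 (k=23): L=161 R=18
Round 5 (k=20): L=18 R=206
Round 6 (k=49): L=206 R=103

Answer: 67,102 102,108 108,161 161,18 18,206 206,103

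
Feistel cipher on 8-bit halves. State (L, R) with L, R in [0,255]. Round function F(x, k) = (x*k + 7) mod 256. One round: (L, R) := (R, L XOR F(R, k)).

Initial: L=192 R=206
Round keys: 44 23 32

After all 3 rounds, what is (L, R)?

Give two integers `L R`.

Answer: 14 104

Derivation:
Round 1 (k=44): L=206 R=175
Round 2 (k=23): L=175 R=14
Round 3 (k=32): L=14 R=104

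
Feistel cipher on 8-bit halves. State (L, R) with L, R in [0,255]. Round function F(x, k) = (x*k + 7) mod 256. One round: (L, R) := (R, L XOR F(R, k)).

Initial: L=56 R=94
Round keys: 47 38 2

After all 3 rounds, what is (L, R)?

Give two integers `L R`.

Answer: 147 92

Derivation:
Round 1 (k=47): L=94 R=113
Round 2 (k=38): L=113 R=147
Round 3 (k=2): L=147 R=92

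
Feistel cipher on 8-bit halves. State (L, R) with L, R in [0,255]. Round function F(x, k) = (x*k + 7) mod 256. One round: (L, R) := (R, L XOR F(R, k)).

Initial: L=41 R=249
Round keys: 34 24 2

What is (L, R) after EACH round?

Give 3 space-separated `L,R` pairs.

Answer: 249,48 48,126 126,51

Derivation:
Round 1 (k=34): L=249 R=48
Round 2 (k=24): L=48 R=126
Round 3 (k=2): L=126 R=51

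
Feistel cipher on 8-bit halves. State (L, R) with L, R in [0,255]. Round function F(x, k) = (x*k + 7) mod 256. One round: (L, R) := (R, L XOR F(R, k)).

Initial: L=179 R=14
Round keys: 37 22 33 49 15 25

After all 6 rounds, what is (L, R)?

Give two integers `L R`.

Answer: 137 148

Derivation:
Round 1 (k=37): L=14 R=190
Round 2 (k=22): L=190 R=85
Round 3 (k=33): L=85 R=66
Round 4 (k=49): L=66 R=252
Round 5 (k=15): L=252 R=137
Round 6 (k=25): L=137 R=148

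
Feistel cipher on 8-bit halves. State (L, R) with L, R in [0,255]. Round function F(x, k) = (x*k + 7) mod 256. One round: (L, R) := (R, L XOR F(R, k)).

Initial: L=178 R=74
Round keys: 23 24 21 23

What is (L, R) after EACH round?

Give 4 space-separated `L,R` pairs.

Answer: 74,31 31,165 165,143 143,69

Derivation:
Round 1 (k=23): L=74 R=31
Round 2 (k=24): L=31 R=165
Round 3 (k=21): L=165 R=143
Round 4 (k=23): L=143 R=69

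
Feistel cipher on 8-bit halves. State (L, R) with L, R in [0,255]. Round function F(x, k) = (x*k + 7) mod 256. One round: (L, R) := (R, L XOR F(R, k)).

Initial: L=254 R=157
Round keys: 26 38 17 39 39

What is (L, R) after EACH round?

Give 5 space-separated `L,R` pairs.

Answer: 157,7 7,140 140,84 84,95 95,212

Derivation:
Round 1 (k=26): L=157 R=7
Round 2 (k=38): L=7 R=140
Round 3 (k=17): L=140 R=84
Round 4 (k=39): L=84 R=95
Round 5 (k=39): L=95 R=212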